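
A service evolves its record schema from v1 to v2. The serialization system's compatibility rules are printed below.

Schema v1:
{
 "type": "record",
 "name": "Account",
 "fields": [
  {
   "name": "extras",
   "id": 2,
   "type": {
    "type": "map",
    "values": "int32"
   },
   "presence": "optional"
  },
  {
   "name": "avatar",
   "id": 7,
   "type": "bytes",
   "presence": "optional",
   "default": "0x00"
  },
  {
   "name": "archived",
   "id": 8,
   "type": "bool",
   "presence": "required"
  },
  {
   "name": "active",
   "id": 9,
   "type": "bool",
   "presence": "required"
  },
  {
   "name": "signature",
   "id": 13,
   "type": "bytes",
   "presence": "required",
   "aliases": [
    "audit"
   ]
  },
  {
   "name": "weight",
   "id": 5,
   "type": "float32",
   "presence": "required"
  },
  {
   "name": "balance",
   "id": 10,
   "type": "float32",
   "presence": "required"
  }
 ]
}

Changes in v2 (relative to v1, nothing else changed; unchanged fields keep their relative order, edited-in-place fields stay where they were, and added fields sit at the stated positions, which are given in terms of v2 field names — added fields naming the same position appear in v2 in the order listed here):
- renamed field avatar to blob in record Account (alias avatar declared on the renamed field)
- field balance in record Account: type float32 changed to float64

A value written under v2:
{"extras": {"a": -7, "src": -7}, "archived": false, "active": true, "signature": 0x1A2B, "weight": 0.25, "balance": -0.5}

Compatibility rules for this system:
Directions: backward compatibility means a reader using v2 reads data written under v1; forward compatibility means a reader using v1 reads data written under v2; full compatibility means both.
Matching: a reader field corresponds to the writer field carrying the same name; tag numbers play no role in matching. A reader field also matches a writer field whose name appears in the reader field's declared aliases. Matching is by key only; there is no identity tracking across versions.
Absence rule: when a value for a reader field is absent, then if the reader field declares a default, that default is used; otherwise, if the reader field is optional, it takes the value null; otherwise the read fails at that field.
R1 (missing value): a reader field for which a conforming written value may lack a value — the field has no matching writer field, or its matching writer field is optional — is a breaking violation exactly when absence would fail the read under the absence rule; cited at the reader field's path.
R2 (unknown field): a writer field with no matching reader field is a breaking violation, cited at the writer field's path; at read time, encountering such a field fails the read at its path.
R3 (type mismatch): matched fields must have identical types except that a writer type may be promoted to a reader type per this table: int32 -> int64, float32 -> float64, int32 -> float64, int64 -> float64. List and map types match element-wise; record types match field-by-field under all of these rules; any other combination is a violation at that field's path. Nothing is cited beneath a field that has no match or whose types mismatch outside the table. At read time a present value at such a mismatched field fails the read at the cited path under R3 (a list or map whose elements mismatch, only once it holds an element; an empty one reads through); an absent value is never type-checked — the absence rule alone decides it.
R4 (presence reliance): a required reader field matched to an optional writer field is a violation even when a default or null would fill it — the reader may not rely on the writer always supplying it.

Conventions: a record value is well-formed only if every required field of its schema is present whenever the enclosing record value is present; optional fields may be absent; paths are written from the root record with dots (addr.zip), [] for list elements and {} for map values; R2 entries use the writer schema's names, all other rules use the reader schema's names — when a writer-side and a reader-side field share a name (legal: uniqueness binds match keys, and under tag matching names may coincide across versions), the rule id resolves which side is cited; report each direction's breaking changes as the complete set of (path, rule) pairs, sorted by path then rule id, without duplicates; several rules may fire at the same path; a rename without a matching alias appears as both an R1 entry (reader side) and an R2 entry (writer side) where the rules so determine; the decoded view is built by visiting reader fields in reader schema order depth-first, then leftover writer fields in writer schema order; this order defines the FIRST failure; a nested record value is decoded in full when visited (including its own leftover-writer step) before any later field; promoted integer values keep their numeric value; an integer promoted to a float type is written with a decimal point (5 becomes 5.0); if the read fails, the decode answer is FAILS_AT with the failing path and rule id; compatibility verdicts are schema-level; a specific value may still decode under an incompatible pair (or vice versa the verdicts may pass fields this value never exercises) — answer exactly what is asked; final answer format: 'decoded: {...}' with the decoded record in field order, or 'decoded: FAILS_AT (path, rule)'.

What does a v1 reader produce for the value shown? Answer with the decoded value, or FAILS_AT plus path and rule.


arrows below run writer -> reader for Account
decode walk for Account under reader schema v1:
  extras := {"a": -7, "src": -7}
  avatar := 0x00 (absent -> default)
  archived := false
  active := true
  signature := 0x1A2B
  weight := 0.25
  read fails at balance under R3
  => FAILS_AT (balance, R3)
remaining Account differences; none change what is asked:
  renamed field avatar to blob in record Account (alias avatar declared on the renamed field) -> affects the rule determinations only; this particular Account value decodes identically

decoded: FAILS_AT (balance, R3)


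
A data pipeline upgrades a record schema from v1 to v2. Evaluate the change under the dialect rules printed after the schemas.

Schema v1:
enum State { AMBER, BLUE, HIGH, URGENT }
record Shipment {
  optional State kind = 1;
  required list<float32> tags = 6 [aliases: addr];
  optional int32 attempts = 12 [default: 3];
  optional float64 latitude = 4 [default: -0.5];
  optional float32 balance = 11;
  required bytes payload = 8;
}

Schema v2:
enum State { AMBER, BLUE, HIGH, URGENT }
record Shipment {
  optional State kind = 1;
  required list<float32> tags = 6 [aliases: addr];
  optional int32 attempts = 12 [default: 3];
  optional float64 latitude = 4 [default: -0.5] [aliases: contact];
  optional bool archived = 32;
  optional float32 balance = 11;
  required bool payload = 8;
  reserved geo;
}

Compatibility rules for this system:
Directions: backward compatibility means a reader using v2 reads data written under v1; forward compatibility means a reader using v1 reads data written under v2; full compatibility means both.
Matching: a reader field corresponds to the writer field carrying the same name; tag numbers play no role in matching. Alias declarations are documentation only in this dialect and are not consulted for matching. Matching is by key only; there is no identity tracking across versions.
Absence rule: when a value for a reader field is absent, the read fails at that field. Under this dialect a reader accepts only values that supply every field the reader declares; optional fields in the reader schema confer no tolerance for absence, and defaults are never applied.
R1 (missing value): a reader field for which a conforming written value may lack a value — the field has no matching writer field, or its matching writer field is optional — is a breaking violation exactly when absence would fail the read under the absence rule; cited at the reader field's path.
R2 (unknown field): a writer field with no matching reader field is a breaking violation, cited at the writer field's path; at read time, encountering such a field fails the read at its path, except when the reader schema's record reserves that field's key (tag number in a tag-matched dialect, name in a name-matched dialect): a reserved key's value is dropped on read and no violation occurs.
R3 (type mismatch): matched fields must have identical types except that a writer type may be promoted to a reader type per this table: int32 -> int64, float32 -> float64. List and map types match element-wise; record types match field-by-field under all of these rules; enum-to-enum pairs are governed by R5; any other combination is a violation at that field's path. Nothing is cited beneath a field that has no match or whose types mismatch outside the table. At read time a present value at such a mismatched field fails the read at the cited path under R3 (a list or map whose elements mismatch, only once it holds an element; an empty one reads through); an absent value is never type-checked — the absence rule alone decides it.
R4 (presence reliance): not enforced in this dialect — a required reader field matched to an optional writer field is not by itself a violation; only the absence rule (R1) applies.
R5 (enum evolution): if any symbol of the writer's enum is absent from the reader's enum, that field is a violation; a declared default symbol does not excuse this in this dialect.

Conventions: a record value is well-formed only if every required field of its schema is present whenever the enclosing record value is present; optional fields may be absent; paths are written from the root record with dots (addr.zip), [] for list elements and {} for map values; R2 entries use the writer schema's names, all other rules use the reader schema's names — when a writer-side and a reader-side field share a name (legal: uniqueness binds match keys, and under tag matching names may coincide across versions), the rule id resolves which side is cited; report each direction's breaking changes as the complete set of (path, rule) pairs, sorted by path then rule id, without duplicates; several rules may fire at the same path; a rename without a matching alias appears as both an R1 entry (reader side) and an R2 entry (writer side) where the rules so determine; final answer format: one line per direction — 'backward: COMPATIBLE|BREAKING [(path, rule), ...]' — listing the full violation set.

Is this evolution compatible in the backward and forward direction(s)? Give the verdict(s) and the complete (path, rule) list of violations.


each type pair in Shipment: writer, then reader
checking backward for Shipment: reader v2 against writer v1:
  kind <- kind (State -> State, writer optional)
  tags <- tags (list<float32> -> list<float32>, writer required)
  attempts <- attempts (int32 -> int32, writer optional)
  latitude <- latitude (float64 -> float64, writer optional)
  archived: no writer-side match
  balance <- balance (float32 -> float32, writer optional)
  payload <- payload (bytes -> bool, writer required)
  R1 fires at archived
  R1 fires at attempts
  R1 fires at balance
  R1 fires at kind
  R1 fires at latitude
  R3 fires at payload
  => backward verdict for Shipment: BREAKING, 6 violation(s)
checking forward for Shipment: reader v1 against writer v2:
  kind <- kind (State -> State, writer optional)
  tags <- tags (list<float32> -> list<float32>, writer required)
  attempts <- attempts (int32 -> int32, writer optional)
  latitude <- latitude (float64 -> float64, writer optional)
  balance <- balance (float32 -> float32, writer optional)
  payload <- payload (bool -> bytes, writer required)
  writer field archived has no reader counterpart
  R2 fires at archived
  R1 fires at attempts
  R1 fires at balance
  R1 fires at kind
  R1 fires at latitude
  R3 fires at payload
  => forward verdict for Shipment: BREAKING, 6 violation(s)

backward: BREAKING [(archived, R1), (attempts, R1), (balance, R1), (kind, R1), (latitude, R1), (payload, R3)]; forward: BREAKING [(archived, R2), (attempts, R1), (balance, R1), (kind, R1), (latitude, R1), (payload, R3)]


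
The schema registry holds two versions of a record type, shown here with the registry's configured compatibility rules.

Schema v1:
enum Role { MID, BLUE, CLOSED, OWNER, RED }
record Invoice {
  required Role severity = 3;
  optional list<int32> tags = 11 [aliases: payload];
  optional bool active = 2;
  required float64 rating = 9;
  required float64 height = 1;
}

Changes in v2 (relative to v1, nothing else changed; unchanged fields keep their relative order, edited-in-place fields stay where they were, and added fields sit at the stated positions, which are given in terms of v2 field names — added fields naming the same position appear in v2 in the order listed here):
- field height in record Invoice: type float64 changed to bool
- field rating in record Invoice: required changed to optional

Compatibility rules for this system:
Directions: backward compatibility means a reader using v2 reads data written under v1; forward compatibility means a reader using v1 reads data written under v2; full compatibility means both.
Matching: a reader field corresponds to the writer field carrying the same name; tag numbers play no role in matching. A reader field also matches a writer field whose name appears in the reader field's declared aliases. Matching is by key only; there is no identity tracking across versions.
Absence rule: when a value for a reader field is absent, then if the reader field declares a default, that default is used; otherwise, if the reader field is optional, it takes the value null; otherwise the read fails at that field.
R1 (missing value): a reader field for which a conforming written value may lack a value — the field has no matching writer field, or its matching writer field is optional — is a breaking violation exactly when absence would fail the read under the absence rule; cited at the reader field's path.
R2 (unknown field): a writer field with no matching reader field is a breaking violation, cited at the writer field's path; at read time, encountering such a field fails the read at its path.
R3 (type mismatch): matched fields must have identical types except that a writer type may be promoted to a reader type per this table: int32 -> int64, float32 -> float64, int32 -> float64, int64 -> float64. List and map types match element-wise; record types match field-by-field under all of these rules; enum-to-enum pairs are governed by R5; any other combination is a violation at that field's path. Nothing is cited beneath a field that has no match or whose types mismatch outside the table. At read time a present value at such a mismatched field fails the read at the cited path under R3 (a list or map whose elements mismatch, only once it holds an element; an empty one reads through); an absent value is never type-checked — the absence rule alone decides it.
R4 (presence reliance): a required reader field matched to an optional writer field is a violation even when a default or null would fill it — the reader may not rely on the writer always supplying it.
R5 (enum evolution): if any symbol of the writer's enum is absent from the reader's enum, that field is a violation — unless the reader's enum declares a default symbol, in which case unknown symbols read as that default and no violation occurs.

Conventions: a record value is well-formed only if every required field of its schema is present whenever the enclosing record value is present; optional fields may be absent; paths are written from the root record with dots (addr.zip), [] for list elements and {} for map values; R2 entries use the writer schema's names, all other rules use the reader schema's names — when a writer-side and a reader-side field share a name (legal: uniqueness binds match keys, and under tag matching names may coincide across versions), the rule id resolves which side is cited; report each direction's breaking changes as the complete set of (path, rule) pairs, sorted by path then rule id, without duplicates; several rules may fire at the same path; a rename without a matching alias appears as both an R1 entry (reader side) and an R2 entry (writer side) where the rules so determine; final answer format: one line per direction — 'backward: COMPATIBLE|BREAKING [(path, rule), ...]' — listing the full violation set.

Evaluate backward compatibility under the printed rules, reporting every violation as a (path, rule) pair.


each type pair in Invoice: writer, then reader
backward analysis of Invoice with v2 as reader and v1 as writer:
  severity <- severity (Role -> Role, writer required)
  tags <- tags (list<int32> -> list<int32>, writer optional)
  active <- active (bool -> bool, writer optional)
  rating <- rating (float64 -> float64, writer required)
  height <- height (float64 -> bool, writer required)
  breaking: (height, R3)
  => backward verdict for Invoice: BREAKING, 1 violation(s)
ruling out the remaining Invoice differences:
  field rating in record Invoice: required changed to optional -> its effect on Invoice is confined to the forward direction, not asked

backward: BREAKING [(height, R3)]


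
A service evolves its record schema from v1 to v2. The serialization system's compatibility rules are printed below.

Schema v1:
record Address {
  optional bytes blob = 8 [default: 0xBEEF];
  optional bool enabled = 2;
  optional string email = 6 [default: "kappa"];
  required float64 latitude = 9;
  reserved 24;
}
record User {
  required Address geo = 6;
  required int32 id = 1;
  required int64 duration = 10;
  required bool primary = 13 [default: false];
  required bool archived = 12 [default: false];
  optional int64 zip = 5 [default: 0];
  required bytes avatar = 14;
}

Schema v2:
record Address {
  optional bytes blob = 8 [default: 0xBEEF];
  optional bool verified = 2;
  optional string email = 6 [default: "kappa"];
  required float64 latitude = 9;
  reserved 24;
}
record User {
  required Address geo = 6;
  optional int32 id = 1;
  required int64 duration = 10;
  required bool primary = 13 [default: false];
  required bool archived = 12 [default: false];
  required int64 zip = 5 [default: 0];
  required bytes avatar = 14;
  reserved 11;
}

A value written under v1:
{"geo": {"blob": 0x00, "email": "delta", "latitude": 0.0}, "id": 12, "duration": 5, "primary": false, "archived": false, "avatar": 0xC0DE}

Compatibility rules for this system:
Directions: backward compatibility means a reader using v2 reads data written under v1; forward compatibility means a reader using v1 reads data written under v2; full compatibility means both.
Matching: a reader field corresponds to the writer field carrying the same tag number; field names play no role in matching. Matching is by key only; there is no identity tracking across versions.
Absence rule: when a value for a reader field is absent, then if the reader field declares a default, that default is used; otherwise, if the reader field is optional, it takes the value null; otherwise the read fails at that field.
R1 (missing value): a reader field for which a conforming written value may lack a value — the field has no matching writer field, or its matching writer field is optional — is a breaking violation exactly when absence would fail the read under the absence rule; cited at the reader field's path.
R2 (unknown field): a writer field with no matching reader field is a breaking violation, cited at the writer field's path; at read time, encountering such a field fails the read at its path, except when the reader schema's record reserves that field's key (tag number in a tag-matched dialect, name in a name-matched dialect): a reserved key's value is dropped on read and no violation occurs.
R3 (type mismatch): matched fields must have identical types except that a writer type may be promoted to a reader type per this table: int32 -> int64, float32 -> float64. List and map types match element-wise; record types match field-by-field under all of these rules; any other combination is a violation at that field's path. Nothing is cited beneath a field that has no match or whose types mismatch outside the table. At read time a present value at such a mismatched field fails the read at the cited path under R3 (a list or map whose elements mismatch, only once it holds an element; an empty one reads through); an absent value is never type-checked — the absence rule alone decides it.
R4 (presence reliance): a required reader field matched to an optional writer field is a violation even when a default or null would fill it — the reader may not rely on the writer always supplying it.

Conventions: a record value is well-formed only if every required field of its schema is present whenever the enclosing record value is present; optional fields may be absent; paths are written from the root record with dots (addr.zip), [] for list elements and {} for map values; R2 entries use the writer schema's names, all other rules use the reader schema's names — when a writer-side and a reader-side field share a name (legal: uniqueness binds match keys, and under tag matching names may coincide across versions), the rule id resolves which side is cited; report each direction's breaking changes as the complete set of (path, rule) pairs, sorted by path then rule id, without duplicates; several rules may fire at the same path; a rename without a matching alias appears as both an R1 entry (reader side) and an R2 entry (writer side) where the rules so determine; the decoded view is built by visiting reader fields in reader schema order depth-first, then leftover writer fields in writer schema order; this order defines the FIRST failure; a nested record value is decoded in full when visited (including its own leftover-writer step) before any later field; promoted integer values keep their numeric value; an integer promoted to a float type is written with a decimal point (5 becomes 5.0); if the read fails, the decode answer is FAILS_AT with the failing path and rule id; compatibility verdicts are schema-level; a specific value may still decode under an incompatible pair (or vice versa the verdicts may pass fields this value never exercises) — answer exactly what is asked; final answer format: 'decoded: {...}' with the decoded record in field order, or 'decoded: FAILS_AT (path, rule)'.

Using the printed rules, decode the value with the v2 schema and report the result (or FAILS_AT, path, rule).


each type pair in User: writer, then reader
decode walk for User under reader schema v2:
  geo.blob := 0x00
  geo.verified := null (absent, optional -> null)
  geo.email := "delta"
  geo.latitude := 0.0
  id := 12
  duration := 5
  primary := false
  archived := false
  zip := 0 (absent -> default)
  avatar := 0xC0DE
  => decoded: {"geo": {"blob": 0x00, "verified": null, "email": "delta", "latitude": 0.0}, "id": 12, "duration": 5, "primary": false, "archived": false, "zip": 0, "avatar": 0xC0DE}
the other User changes do not affect what is asked:
  field zip in record User: optional changed to required -> matters for User compatibility verdicts, not for this value's decode
  field id in record User: required changed to optional -> matters for User compatibility verdicts, not for this value's decode

decoded: {"geo": {"blob": 0x00, "verified": null, "email": "delta", "latitude": 0.0}, "id": 12, "duration": 5, "primary": false, "archived": false, "zip": 0, "avatar": 0xC0DE}


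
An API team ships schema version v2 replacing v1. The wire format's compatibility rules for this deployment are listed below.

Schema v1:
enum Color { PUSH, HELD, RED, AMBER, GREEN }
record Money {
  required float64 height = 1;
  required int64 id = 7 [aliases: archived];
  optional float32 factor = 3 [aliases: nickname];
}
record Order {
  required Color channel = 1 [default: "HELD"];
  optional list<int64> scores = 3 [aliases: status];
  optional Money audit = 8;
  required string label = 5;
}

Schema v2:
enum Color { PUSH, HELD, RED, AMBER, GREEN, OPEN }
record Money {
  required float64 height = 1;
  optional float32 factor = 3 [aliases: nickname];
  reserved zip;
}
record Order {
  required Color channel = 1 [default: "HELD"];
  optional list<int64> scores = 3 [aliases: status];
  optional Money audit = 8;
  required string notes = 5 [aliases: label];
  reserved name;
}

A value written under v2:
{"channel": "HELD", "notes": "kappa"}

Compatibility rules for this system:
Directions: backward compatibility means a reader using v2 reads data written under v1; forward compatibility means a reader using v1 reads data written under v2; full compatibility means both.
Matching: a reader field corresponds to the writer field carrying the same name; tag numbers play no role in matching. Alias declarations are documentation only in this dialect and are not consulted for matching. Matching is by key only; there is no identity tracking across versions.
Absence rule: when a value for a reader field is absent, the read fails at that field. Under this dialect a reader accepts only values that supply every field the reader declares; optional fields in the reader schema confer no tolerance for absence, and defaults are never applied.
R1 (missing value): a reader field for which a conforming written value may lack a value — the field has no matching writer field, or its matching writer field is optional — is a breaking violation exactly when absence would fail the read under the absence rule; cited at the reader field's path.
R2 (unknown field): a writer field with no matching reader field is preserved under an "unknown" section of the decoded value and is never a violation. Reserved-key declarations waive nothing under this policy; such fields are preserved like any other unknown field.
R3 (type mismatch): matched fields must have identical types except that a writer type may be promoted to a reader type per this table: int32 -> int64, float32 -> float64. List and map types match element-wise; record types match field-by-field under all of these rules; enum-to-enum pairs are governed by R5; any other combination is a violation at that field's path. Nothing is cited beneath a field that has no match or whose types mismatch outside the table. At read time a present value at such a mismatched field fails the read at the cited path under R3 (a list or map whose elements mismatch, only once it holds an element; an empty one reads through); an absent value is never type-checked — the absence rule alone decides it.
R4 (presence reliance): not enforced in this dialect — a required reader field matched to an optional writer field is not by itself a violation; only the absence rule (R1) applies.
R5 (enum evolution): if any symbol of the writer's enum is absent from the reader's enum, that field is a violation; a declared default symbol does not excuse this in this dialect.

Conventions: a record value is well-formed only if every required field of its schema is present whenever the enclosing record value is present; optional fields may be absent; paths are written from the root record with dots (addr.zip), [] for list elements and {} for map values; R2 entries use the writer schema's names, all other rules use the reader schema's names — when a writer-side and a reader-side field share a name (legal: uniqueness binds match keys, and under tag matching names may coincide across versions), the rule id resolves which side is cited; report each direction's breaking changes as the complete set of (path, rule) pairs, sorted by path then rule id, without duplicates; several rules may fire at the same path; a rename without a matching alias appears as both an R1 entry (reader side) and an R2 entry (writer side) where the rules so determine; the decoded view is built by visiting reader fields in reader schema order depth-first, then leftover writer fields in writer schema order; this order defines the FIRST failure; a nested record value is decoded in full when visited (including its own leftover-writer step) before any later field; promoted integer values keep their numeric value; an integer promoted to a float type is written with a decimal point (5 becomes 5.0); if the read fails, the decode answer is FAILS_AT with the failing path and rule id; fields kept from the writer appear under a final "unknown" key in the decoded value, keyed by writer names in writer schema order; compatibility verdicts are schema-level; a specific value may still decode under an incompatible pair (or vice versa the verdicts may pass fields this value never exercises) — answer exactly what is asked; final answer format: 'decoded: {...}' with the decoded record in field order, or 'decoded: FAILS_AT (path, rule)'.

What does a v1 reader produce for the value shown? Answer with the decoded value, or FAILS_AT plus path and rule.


decoded: FAILS_AT (scores, R1)

the writer's type comes first in each Order pair
decode walk for Order under reader schema v1:
  channel := "HELD"
  read fails at scores under R1 (no fill)
  => FAILS_AT (scores, R1)
diffs on Order not affecting the asked answer:
  renamed field label to notes in record Order (alias label declared on the renamed field) -> a verdict-level change on Order — the shown value reads the same
  enum Color (field channel in record Order): symbol OPEN added -> a verdict-level change on Order — the shown value reads the same
  removed field id from record Money -> a verdict-level change on Order — the shown value reads the same


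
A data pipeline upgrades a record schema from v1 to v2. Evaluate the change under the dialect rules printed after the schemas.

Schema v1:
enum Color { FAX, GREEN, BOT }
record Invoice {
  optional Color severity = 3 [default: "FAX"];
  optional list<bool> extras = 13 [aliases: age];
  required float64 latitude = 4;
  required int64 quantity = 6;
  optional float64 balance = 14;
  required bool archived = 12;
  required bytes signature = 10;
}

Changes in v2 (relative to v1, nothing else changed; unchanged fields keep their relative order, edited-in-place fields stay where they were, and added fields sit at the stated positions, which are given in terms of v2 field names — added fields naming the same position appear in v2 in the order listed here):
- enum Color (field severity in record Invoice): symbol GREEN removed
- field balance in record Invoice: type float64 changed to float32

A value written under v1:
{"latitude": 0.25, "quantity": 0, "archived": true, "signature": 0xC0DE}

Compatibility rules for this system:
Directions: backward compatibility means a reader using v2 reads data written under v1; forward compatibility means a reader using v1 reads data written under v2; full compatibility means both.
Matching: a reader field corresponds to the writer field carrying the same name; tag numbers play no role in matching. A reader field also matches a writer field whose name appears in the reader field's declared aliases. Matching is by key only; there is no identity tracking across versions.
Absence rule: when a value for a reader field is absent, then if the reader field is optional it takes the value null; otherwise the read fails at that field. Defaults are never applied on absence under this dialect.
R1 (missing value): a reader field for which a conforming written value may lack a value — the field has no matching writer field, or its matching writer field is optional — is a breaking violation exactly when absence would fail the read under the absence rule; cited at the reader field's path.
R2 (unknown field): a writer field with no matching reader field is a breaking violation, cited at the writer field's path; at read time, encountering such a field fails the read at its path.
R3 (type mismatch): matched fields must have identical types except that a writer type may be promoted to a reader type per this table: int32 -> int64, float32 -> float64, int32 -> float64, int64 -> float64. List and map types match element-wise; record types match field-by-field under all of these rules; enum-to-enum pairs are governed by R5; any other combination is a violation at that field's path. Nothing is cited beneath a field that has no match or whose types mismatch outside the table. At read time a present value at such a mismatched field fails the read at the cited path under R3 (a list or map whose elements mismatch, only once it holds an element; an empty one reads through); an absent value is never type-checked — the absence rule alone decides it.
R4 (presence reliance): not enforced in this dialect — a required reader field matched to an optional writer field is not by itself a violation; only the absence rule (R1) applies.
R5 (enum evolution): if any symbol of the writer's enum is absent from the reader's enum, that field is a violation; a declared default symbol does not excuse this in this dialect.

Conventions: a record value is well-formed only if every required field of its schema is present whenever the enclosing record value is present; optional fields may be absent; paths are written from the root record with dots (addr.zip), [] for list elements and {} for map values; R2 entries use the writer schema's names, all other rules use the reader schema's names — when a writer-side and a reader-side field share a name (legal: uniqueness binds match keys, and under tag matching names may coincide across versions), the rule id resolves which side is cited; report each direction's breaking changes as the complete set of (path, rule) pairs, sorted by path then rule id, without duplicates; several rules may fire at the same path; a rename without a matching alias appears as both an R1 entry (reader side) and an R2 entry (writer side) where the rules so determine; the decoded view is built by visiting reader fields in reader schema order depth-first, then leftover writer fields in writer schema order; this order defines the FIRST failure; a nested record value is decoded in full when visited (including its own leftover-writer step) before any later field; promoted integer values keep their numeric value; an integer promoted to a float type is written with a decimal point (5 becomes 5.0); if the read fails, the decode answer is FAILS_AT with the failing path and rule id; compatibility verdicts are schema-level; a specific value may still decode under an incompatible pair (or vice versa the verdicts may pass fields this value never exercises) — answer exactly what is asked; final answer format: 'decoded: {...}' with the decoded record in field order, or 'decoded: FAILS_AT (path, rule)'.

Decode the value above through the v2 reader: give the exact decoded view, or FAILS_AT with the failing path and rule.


decoded: {"severity": null, "extras": null, "latitude": 0.25, "quantity": 0, "balance": null, "archived": true, "signature": 0xC0DE}

arrows below run writer -> reader for Invoice
decoding the Invoice value with the v2 reader:
  severity := null (missing; optional => null)
  extras := null (missing; optional => null)
  latitude := 0.25
  quantity := 0
  balance := null (missing; optional => null)
  archived := true
  signature := 0xC0DE
  => decoded: {"severity": null, "extras": null, "latitude": 0.25, "quantity": 0, "balance": null, "archived": true, "signature": 0xC0DE}
ruling out the remaining Invoice differences:
  enum Color (field severity in record Invoice): symbol GREEN removed -> affects the rule determinations only; this particular Invoice value decodes identically
  field balance in record Invoice: type float64 changed to float32 -> affects the rule determinations only; this particular Invoice value decodes identically


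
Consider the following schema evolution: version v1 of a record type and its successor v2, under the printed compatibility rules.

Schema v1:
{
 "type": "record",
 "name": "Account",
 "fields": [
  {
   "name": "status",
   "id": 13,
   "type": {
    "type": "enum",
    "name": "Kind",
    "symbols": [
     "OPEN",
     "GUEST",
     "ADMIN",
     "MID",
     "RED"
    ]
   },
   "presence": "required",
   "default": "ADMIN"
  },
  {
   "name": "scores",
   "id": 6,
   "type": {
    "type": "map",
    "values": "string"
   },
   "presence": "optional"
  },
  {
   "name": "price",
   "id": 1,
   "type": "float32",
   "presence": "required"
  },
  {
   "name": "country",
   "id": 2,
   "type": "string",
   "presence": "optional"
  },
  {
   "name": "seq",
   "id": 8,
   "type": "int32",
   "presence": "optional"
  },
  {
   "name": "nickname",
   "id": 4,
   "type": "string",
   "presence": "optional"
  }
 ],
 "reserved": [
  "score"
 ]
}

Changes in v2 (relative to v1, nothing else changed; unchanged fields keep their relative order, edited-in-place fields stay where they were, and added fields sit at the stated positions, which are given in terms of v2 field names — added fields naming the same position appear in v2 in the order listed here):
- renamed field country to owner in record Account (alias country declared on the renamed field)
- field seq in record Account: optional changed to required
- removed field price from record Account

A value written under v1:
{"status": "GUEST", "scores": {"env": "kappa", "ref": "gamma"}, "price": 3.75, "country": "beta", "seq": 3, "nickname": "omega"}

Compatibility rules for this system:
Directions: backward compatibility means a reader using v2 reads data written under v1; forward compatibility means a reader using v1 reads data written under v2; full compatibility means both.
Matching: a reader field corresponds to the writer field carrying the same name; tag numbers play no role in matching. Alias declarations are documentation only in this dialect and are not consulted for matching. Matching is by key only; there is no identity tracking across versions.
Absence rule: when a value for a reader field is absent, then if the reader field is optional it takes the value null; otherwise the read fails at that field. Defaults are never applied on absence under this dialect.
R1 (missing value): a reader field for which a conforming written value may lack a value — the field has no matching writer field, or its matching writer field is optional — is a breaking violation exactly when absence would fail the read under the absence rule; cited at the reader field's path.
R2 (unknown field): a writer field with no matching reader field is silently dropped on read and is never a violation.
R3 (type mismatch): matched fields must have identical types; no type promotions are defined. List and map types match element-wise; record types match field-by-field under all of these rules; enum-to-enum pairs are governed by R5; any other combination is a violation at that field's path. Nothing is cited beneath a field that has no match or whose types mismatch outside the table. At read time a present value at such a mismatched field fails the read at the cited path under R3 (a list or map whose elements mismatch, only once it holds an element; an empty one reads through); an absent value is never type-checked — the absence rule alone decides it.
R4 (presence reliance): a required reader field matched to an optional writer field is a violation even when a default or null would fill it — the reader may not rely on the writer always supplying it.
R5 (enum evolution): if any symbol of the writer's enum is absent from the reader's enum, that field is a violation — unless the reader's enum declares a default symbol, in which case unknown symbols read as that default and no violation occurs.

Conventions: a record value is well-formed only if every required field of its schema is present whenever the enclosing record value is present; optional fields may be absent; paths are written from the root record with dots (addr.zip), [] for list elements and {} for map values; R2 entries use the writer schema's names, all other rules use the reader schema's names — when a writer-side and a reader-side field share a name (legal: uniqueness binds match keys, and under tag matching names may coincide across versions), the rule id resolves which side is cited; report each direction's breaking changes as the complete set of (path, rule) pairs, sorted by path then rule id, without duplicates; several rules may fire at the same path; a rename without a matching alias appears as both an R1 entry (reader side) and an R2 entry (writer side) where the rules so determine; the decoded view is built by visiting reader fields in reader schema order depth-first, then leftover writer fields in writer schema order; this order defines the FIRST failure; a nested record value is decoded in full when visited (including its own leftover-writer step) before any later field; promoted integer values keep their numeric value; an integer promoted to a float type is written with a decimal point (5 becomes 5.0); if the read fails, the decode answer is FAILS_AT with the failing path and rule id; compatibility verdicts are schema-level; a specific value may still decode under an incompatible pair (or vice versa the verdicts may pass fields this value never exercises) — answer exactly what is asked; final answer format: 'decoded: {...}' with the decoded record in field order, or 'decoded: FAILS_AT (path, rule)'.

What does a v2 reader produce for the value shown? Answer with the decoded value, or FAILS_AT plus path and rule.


decoded: {"status": "GUEST", "scores": {"env": "kappa", "ref": "gamma"}, "owner": null, "seq": 3, "nickname": "omega"}

in Account below, arrows point writer -> reader
decode (reader v2):
  status := "GUEST"
  scores := {"env": "kappa", "ref": "gamma"}
  owner := null (absent, optional -> null)
  seq := 3
  nickname := "omega"
  writer price: unknown -> dropped
  writer country: unknown -> dropped
  => decoded: {"status": "GUEST", "scores": {"env": "kappa", "ref": "gamma"}, "owner": null, "seq": 3, "nickname": "omega"}
ruling out the remaining Account differences:
  field seq in record Account: optional changed to required -> shifts the Account verdicts, not this decode
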